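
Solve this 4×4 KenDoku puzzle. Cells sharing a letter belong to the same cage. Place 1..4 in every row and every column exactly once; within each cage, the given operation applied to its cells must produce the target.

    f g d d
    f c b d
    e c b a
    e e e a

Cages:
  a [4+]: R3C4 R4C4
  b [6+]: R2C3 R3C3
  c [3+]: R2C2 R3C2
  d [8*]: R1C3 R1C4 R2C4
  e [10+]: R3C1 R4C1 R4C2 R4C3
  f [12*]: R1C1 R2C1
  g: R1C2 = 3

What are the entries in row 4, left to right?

2 4 3 1

Cage g is given, so R1C2 = 3.
3 is placed in row 1; hence R1C1 = 4.
Cage f's pair has product 12; hence R2C1 = 3.
Cage d has product 8, so R2C4 = 4.
Cage e needs sum 10, leaving R4C2 = 4.
Cage e has sum 10, so R4C3 = 3.
Row 4 already has 3, which forces R4C4 = 1.
The 3 cells of cage d must have product 8; hence R1C3 = 1.
1 is placed in column 4, leaving R1C4 = 2.
Row 2 now contains 4; hence R2C3 = 2.
Cage e needs sum 10, leaving R3C1 = 1.
Row 3 already has 1, leaving R3C2 = 2.
The two cells of cage b must have sum 6; hence R3C3 = 4.
1 is placed in column 4, leaving R3C4 = 3.
Row 4 now contains 1, so R4C1 = 2.
Row 2 now contains 2; hence R2C2 = 1.
The full grid is 4 3 1 2 / 3 1 2 4 / 1 2 4 3 / 2 4 3 1.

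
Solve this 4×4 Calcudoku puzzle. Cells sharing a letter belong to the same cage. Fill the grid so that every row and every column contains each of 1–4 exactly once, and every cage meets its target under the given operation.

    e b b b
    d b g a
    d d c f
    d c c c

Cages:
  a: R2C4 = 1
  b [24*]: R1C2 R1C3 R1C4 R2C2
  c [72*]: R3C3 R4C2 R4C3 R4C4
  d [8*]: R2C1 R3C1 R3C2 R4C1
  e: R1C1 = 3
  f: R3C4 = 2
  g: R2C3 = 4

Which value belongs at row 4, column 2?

Cage e is a single given cell, leaving R1C1 = 3.
G is a freebie, leaving R2C3 = 4.
Cage a is a single given cell; hence R2C4 = 1.
Cage d has product 8, which forces R3C2 = 1.
Cage c has product 72, so R3C3 = 3.
Cage f is a single given cell; hence R3C4 = 2.
Column 3 already has 4, so R4C3 = 2.
Cage b has product 24, which forces R1C2 = 2.
2 is placed in column 3, leaving R1C3 = 1.
Column 4 now contains 2, so R1C4 = 4.
1 is placed in row 2, so R2C1 = 2.
Cage b has product 24, which forces R2C2 = 3.
Row 3 now contains 2, which forces R3C1 = 4.
The 4 cells of cage d must have product 8, so R4C1 = 1.
3 is placed in column 2, leaving R4C2 = 4.
Column 4 already has 4, so R4C4 = 3.
The full grid is 3 2 1 4 / 2 3 4 1 / 4 1 3 2 / 1 4 2 3.

4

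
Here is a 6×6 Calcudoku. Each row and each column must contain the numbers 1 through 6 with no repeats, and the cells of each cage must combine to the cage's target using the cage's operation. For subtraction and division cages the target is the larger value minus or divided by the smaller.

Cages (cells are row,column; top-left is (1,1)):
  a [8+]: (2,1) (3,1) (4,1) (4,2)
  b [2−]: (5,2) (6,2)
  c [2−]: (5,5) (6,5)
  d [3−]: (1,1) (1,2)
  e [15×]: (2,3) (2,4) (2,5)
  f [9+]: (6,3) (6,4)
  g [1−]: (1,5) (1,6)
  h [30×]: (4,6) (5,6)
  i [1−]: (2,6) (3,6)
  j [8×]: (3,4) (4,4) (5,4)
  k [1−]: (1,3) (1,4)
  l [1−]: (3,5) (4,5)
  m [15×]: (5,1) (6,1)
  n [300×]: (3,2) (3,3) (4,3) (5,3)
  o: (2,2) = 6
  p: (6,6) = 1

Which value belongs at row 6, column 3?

3

Cage o is a single given cell; hence (2,2) = 6.
Cage n needs product 300, leaving (3,2) = 5.
P is a freebie; hence (6,6) = 1.
In column 1, 6 can only go at (1,1), so (1,1) = 6.
Cage d needs two cells with difference 3, so (1,2) = 3.
The only place for 1 in column 2 is (4,2).
Column 4 needs a 6, and only (6,4) is open for it.
Cage f's pair has sum 9, leaving (6,3) = 3.
The two cells of cage m must have product 15, so (5,1) = 3.
Row 6 already has 3, which forces (6,1) = 5.
The only place for 3 in row 4 is (4,5).
The 3 cells of cage e must have product 15, so (2,4) = 3.
Row 3 needs a 3, and only (3,6) is open for it.
The only place for 6 in row 3 is (3,3).
In row 4, 6 can only go at (4,6), so (4,6) = 6.
Column 6 now contains 6, leaving (5,6) = 5.
Cage n needs product 300; hence (4,3) = 5.
Row 5 now contains 5; hence (5,3) = 2.
Column 3 already has 5, so (2,3) = 1.
Cage e has product 15, which forces (2,5) = 5.
Row 5 now contains 2, which forces (5,2) = 4.
4 is placed in row 5, which forces (5,4) = 1.
4 is placed in row 5, which forces (5,5) = 6.
The two cells of cage b must have difference 2; hence (6,2) = 2.
Row 6 now contains 2, which forces (6,5) = 4.
Column 3 now contains 1, so (1,3) = 4.
Cage k's pair has difference 1, which forces (1,4) = 5.
5 is placed in column 5, so (1,5) = 1.
Cage g needs two cells with difference 1; hence (1,6) = 2.
2 is placed in column 6, so (2,6) = 4.
The 4 cells of cage a must have sum 8; hence (3,1) = 1.
Column 5 already has 4; hence (3,5) = 2.
4 is placed in row 2; hence (2,1) = 2.
Row 3 now contains 2; hence (3,4) = 4.
The 4 cells of cage a must have sum 8, so (4,1) = 4.
The 3 cells of cage j must have product 8, leaving (4,4) = 2.
Completed grid: 6 3 4 5 1 2 / 2 6 1 3 5 4 / 1 5 6 4 2 3 / 4 1 5 2 3 6 / 3 4 2 1 6 5 / 5 2 3 6 4 1.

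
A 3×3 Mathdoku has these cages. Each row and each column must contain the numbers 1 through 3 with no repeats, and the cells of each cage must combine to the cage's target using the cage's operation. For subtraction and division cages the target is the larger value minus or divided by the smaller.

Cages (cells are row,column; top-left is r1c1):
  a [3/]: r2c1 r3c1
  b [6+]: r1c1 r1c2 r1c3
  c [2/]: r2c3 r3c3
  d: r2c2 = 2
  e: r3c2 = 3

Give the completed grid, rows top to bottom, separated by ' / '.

Cage d is given; hence r2c2 = 2.
2 is placed in row 2; hence r2c3 = 1.
Cage e is a single given cell, so r3c2 = 3.
Column 3 now contains 1, which forces r3c3 = 2.
The 3 cells of cage b must have sum 6; hence r1c1 = 2.
Column 2 now contains 3, leaving r1c2 = 1.
Column 3 now contains 2, so r1c3 = 3.
Row 2 already has 1, which forces r2c1 = 3.
Row 3 already has 3, which forces r3c1 = 1.

2 1 3 / 3 2 1 / 1 3 2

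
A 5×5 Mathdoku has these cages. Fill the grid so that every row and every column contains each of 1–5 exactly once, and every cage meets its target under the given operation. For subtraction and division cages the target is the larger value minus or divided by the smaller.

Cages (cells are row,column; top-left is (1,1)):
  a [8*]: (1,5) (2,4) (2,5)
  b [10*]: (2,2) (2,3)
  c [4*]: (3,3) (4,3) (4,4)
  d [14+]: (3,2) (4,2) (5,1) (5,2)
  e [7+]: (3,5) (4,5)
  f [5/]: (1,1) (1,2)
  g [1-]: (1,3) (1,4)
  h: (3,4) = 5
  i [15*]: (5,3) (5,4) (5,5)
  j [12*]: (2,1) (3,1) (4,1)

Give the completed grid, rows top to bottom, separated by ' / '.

H is a freebie, so (3,4) = 5.
In row 2, 3 can only go at (2,1), so (2,1) = 3.
Column 1 needs a 2, and only (5,1) is open for it.
Row 4 needs a 2, and only (4,4) is open for it.
Cage c has product 4, which forces (3,3) = 2.
Cage c needs product 4, leaving (4,3) = 1.
Cage b's pair has product 10, which forces (2,2) = 2.
Column 3 now contains 2, so (2,3) = 5.
The 3 cells of cage j must have product 12, leaving (3,1) = 1.
1 is placed in row 4; hence (4,1) = 4.
Row 4 already has 4, which forces (4,5) = 3.
Column 3 now contains 5, so (5,3) = 3.
Row 5 now contains 3; hence (5,4) = 1.
1 is placed in row 5, leaving (5,5) = 5.
Column 1 now contains 1, leaving (1,1) = 5.
The two cells of cage f must have quotient 5, so (1,2) = 1.
3 is placed in column 3, so (1,3) = 4.
The two cells of cage g must have difference 1, leaving (1,4) = 3.
Cage a has product 8, so (1,5) = 2.
Column 4 now contains 1, which forces (2,4) = 4.
Cage a has product 8; hence (2,5) = 1.
Cage d needs sum 14, which forces (3,2) = 3.
3 is placed in column 5; hence (3,5) = 4.
Row 4 now contains 3, leaving (4,2) = 5.
Row 5 now contains 5, which forces (5,2) = 4.

5 1 4 3 2 / 3 2 5 4 1 / 1 3 2 5 4 / 4 5 1 2 3 / 2 4 3 1 5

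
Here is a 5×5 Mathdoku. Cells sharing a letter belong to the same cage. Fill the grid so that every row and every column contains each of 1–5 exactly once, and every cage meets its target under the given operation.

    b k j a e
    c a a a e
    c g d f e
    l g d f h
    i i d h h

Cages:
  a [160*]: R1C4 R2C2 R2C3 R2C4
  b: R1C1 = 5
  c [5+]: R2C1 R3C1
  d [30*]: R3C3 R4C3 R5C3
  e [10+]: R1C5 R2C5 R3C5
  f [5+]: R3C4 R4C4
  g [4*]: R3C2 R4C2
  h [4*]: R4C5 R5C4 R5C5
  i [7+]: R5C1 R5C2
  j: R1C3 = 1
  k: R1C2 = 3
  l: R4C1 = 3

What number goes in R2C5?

3

Cage b is given, so R1C1 = 5.
Cage k is given, so R1C2 = 3.
Cage j is a single given cell, which forces R1C3 = 1.
The 4 cells of cage a must have product 160, which forces R1C4 = 4.
Row 1 now contains 4, leaving R1C5 = 2.
Cage l is given; hence R4C1 = 3.
Column 5 now contains 2, so R4C5 = 1.
Column 5 already has 1, which forces R5C5 = 4.
Cage g's pair has product 4; hence R3C2 = 1.
The two cells of cage f must have sum 5, so R3C4 = 3.
Row 3 now contains 3, leaving R3C5 = 5.
Row 4 now contains 1, leaving R4C2 = 4.
Row 4 now contains 1; hence R4C4 = 2.
4 is placed in row 5; hence R5C1 = 2.
Cage i's pair has sum 7; hence R5C2 = 5.
5 is placed in row 5, which forces R5C3 = 3.
Cage h has product 4; hence R5C4 = 1.
Cage c's pair has sum 5, which forces R2C1 = 1.
Column 2 now contains 5; hence R2C2 = 2.
Cage a needs product 160; hence R2C3 = 4.
2 is placed in column 4, so R2C4 = 5.
Column 5 now contains 5, which forces R2C5 = 3.
Row 3 now contains 1, leaving R3C1 = 4.
Row 3 now contains 5; hence R3C3 = 2.
Row 4 already has 2, leaving R4C3 = 5.
Filled in: 5 3 1 4 2 / 1 2 4 5 3 / 4 1 2 3 5 / 3 4 5 2 1 / 2 5 3 1 4.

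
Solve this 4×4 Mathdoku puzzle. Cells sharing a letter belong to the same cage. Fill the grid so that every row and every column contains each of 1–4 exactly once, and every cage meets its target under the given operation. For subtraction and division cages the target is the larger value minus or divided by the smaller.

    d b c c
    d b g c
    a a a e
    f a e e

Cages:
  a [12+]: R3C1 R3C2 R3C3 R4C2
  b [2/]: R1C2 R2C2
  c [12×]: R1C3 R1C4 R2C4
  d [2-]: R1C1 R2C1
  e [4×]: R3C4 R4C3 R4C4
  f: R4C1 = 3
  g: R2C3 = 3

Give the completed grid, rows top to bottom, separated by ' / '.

Cage g is a single given cell; hence R2C3 = 3.
Cage f is given, leaving R4C1 = 3.
Row 4 now contains 3, so R4C2 = 4.
Row 4 already has 4, so R4C4 = 1.
Cage c has product 12, which forces R1C4 = 3.
The 4 cells of cage a must have sum 12, leaving R3C2 = 3.
1 is placed in column 4; hence R3C4 = 2.
Row 4 already has 1, which forces R4C3 = 2.
Column 3 now contains 2; hence R1C3 = 1.
2 is placed in column 4, so R2C4 = 4.
1 is placed in column 3, so R3C3 = 4.
The two cells of cage d must have difference 2, which forces R1C1 = 4.
Row 1 already has 1, so R1C2 = 2.
Row 2 already has 4, which forces R2C1 = 2.
Cage b's pair has quotient 2, which forces R2C2 = 1.
4 is placed in row 3, so R3C1 = 1.

4 2 1 3 / 2 1 3 4 / 1 3 4 2 / 3 4 2 1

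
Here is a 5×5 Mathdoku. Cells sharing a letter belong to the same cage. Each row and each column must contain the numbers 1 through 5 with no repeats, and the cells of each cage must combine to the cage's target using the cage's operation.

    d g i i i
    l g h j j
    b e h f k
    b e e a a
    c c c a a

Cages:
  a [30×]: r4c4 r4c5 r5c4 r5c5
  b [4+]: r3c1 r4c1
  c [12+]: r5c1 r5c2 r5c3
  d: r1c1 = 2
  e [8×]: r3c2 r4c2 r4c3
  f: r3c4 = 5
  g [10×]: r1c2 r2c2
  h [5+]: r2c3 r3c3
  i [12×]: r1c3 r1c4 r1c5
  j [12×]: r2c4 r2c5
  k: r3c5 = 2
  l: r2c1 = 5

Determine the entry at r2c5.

D is a freebie, so r1c1 = 2.
Row 1 now contains 2, so r1c2 = 5.
Cage l is given, so r2c1 = 5.
5 is placed in column 2, which forces r2c2 = 2.
F is a freebie, leaving r3c4 = 5.
Cage k is a single given cell, so r3c5 = 2.
The 3 cells of cage e must have product 8, which forces r4c3 = 2.
The 3 cells of cage c must have sum 12, leaving r5c3 = 5.
Cage a needs product 30, which forces r4c5 = 5.
Cage a has product 30; hence r5c4 = 2.
In row 2, 1 can only go at r2c3, so r2c3 = 1.
Column 3 already has 1, so r3c3 = 4.
4 is placed in column 3; hence r1c3 = 3.
Row 3 now contains 4, leaving r3c2 = 1.
Cage e needs product 8, which forces r4c2 = 4.
4 is placed in column 2, so r5c2 = 3.
3 is placed in row 5, so r5c5 = 1.
The 3 cells of cage i must have product 12, leaving r1c4 = 1.
Column 5 already has 1, leaving r1c5 = 4.
Column 5 already has 4; hence r2c5 = 3.
Row 3 now contains 1, leaving r3c1 = 3.
The two cells of cage b must have sum 4; hence r4c1 = 1.
Cage a has product 30, leaving r4c4 = 3.
3 is placed in row 5, so r5c1 = 4.
Row 2 already has 3, which forces r2c4 = 4.
Completed grid: 2 5 3 1 4 / 5 2 1 4 3 / 3 1 4 5 2 / 1 4 2 3 5 / 4 3 5 2 1.

3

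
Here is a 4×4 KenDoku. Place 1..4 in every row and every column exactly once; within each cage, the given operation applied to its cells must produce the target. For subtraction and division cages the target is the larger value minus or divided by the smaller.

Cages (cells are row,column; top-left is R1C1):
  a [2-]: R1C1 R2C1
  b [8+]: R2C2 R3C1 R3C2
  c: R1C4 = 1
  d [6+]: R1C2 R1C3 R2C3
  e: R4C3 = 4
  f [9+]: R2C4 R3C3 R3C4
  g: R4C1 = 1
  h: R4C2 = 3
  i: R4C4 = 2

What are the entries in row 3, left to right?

Cage c is a single given cell, leaving R1C4 = 1.
Cage g is given, which forces R4C1 = 1.
H is a freebie, which forces R4C2 = 3.
E is a freebie; hence R4C3 = 4.
Cage i is a single given cell; hence R4C4 = 2.
3 is placed in column 2, leaving R1C2 = 2.
Cage d has sum 6, which forces R1C3 = 3.
Cage d has sum 6, which forces R2C3 = 1.
The 3 cells of cage f must have sum 9, which forces R3C3 = 2.
Row 1 now contains 2, so R1C1 = 4.
The two cells of cage a must have difference 2, which forces R2C1 = 2.
Row 2 now contains 1, which forces R2C2 = 4.
4 is placed in row 2; hence R2C4 = 3.
Row 3 now contains 2, leaving R3C1 = 3.
The 3 cells of cage b must have sum 8, so R3C2 = 1.
Column 4 now contains 3, so R3C4 = 4.
The full grid is 4 2 3 1 / 2 4 1 3 / 3 1 2 4 / 1 3 4 2.

3 1 2 4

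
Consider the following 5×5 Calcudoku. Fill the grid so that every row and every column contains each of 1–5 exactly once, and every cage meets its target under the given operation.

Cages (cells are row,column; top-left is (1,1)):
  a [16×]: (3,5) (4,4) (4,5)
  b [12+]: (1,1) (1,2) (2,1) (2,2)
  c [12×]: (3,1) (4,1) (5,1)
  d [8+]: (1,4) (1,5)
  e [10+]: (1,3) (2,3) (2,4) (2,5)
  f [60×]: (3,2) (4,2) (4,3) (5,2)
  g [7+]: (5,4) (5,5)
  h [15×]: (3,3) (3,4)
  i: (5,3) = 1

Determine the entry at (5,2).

3

I is a freebie; hence (5,3) = 1.
In column 4, 1 can only go at (2,4), so (2,4) = 1.
The only place for 1 in column 5 is (4,5).
Cage c has product 12, so (3,1) = 1.
The 3 cells of cage a must have product 16, so (3,5) = 4.
The 3 cells of cage a must have product 16, which forces (4,4) = 4.
Row 4 already has 4, so (4,1) = 3.
Row 4 already has 3, so (4,2) = 5.
Cage f needs product 60, which forces (4,3) = 2.
Cage c has product 12; hence (5,1) = 4.
The 4 cells of cage e must have sum 10, which forces (2,5) = 2.
2 is placed in column 5; hence (5,5) = 5.
Cage b has sum 12, leaving (1,1) = 2.
The 4 cells of cage b must have sum 12, so (1,2) = 1.
Cage d needs two cells with sum 8, which forces (1,4) = 5.
5 is placed in column 5, so (1,5) = 3.
Row 2 now contains 2, so (2,1) = 5.
The 4 cells of cage b must have sum 12; hence (2,2) = 4.
Row 2 already has 4, which forces (2,3) = 3.
Column 3 already has 3, so (3,3) = 5.
Column 4 already has 5, leaving (3,4) = 3.
Row 5 now contains 5; hence (5,4) = 2.
Row 1 already has 3, so (1,3) = 4.
Row 3 now contains 3; hence (3,2) = 2.
Row 5 already has 2; hence (5,2) = 3.
The full grid is 2 1 4 5 3 / 5 4 3 1 2 / 1 2 5 3 4 / 3 5 2 4 1 / 4 3 1 2 5.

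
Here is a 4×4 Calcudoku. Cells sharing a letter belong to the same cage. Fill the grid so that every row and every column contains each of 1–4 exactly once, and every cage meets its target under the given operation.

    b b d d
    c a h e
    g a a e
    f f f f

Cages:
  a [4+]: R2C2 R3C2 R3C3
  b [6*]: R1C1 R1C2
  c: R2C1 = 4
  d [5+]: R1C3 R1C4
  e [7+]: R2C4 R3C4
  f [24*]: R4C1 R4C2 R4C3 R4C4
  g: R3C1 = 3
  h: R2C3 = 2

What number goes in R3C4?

4

Cage c is a single given cell, leaving R2C1 = 4.
Cage a needs sum 4, leaving R2C2 = 1.
Cage h is given, leaving R2C3 = 2.
Row 2 now contains 4; hence R2C4 = 3.
Cage g is a single given cell, leaving R3C1 = 3.
Cage a has sum 4, so R3C2 = 2.
Cage a has sum 4, which forces R3C3 = 1.
3 is placed in column 4, so R3C4 = 4.
Column 1 now contains 3, leaving R1C1 = 2.
Column 2 now contains 2, so R1C2 = 3.
Row 1 now contains 3, so R1C3 = 4.
Row 1 now contains 2, leaving R1C4 = 1.
2 is placed in column 1, leaving R4C1 = 1.
Column 2 now contains 3, leaving R4C2 = 4.
Column 3 now contains 4, which forces R4C3 = 3.
Column 4 already has 1, which forces R4C4 = 2.
Filled in: 2 3 4 1 / 4 1 2 3 / 3 2 1 4 / 1 4 3 2.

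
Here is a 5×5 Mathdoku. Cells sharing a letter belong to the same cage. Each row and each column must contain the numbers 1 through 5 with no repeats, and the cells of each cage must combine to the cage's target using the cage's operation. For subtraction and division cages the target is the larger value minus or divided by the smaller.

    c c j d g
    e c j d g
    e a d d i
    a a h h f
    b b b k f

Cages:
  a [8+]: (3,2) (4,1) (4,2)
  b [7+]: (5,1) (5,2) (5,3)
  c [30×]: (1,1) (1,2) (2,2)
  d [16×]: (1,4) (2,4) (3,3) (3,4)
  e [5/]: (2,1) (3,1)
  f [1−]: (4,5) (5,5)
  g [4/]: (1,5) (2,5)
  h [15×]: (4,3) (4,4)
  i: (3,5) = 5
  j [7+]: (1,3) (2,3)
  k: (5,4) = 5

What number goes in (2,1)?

The 4 cells of cage d must have product 16, leaving (3,3) = 2.
Cage i is given; hence (3,5) = 5.
K is a freebie; hence (5,4) = 5.
The two cells of cage e must have quotient 5; hence (2,1) = 5.
Row 3 now contains 5, leaving (3,1) = 1.
Row 3 already has 1, so (3,4) = 4.
The two cells of cage h must have product 15, leaving (4,3) = 5.
Column 4 now contains 5; hence (4,4) = 3.
Cage c has product 30, leaving (1,2) = 5.
4 is placed in row 3, so (3,2) = 3.
Cage a has sum 8, which forces (4,1) = 4.
Cage a needs sum 8, so (4,2) = 1.
Row 4 already has 1, leaving (4,5) = 2.
Column 1 now contains 4, which forces (5,1) = 2.
Row 5 already has 2, so (5,2) = 4.
Row 5 already has 4, which forces (5,3) = 1.
1 is placed in row 5, which forces (5,5) = 3.
2 is placed in column 1; hence (1,1) = 3.
3 is placed in row 1, which forces (1,3) = 4.
Row 1 now contains 4; hence (1,5) = 1.
3 is placed in column 2; hence (2,2) = 2.
Column 3 already has 4, so (2,3) = 3.
Row 2 already has 2, leaving (2,4) = 1.
Column 5 already has 1, so (2,5) = 4.
Row 1 already has 1, so (1,4) = 2.
Filled in: 3 5 4 2 1 / 5 2 3 1 4 / 1 3 2 4 5 / 4 1 5 3 2 / 2 4 1 5 3.

5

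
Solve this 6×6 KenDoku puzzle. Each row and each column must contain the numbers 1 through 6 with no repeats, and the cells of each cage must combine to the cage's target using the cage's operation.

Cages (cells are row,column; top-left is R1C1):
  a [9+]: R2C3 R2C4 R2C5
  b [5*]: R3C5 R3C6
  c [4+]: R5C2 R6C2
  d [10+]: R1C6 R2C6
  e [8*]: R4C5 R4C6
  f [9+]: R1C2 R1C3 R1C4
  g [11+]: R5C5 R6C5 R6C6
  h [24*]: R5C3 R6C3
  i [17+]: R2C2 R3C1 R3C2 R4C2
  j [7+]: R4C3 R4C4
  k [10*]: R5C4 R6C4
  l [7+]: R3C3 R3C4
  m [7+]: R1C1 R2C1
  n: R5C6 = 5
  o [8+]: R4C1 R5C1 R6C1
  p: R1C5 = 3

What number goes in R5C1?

1

Cage p is a single given cell, leaving R1C5 = 3.
N is a freebie, so R5C6 = 5.
Cage b needs two cells with product 5; hence R3C5 = 5.
Column 6 already has 5, so R3C6 = 1.
Row 5 already has 5, leaving R5C4 = 2.
Cage k needs two cells with product 10, which forces R6C4 = 5.
The only place for 5 in row 1 is R1C1.
Cage m needs two cells with sum 7, so R2C1 = 2.
The 3 cells of cage a must have sum 9, leaving R2C3 = 5.
Cage a needs sum 9, so R2C4 = 3.
Cage a needs sum 9, which forces R2C5 = 1.
Column 4 now contains 3, which forces R3C4 = 4.
Cage i needs sum 17, so R3C1 = 6.
4 is placed in row 3; hence R3C3 = 3.
The 3 cells of cage g must have sum 11, leaving R5C5 = 6.
Cage g has sum 11, so R6C5 = 2.
The 3 cells of cage g must have sum 11; hence R6C6 = 3.
3 is placed in row 3; hence R3C2 = 2.
2 is placed in column 5, which forces R4C5 = 4.
The two cells of cage e must have product 8, so R4C6 = 2.
The two cells of cage c must have sum 4; hence R5C2 = 3.
Row 5 now contains 6, which forces R5C3 = 4.
Row 6 already has 3; hence R6C2 = 1.
The two cells of cage h must have product 24, so R6C3 = 6.
1 is placed in column 2; hence R1C2 = 6.
The 3 cells of cage f must have sum 9, leaving R1C3 = 2.
The 3 cells of cage f must have sum 9, so R1C4 = 1.
6 is placed in row 1, leaving R1C6 = 4.
Cage i needs sum 17; hence R2C2 = 4.
Column 6 already has 4, leaving R2C6 = 6.
The 3 cells of cage o must have sum 8, so R4C1 = 3.
3 is placed in column 2, so R4C2 = 5.
Column 3 already has 6, so R4C3 = 1.
Cage j's pair has sum 7, leaving R4C4 = 6.
Row 5 already has 4, leaving R5C1 = 1.
1 is placed in row 6, leaving R6C1 = 4.
Completed grid: 5 6 2 1 3 4 / 2 4 5 3 1 6 / 6 2 3 4 5 1 / 3 5 1 6 4 2 / 1 3 4 2 6 5 / 4 1 6 5 2 3.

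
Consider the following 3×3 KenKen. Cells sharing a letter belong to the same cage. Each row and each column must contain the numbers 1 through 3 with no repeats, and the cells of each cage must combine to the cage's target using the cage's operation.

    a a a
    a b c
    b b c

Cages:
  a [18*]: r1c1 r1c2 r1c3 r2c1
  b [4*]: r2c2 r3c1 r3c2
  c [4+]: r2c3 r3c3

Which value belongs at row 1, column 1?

1

The 4 cells of cage a must have product 18; hence r2c1 = 3.
The 3 cells of cage b must have product 4; hence r2c2 = 2.
Row 2 already has 3; hence r2c3 = 1.
The 3 cells of cage b must have product 4, which forces r3c1 = 2.
Cage b needs product 4, which forces r3c2 = 1.
1 is placed in column 3; hence r3c3 = 3.
2 is placed in column 1; hence r1c1 = 1.
1 is placed in column 2, so r1c2 = 3.
Column 3 now contains 3, which forces r1c3 = 2.
Filled in: 1 3 2 / 3 2 1 / 2 1 3.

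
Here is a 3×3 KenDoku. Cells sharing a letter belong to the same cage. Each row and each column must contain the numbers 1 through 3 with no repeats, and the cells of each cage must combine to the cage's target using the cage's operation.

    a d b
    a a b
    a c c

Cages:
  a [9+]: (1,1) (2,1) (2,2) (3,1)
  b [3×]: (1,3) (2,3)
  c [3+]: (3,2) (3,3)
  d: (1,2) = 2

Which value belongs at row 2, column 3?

1

D is a freebie, so (1,2) = 2.
The 4 cells of cage a must have sum 9, which forces (2,2) = 3.
Row 2 now contains 3; hence (2,3) = 1.
Column 2 already has 2; hence (3,2) = 1.
1 is placed in column 3, so (3,3) = 2.
Cage a has sum 9, which forces (1,1) = 1.
1 is placed in column 3, which forces (1,3) = 3.
Row 2 already has 1; hence (2,1) = 2.
Row 3 now contains 2, which forces (3,1) = 3.
Filled in: 1 2 3 / 2 3 1 / 3 1 2.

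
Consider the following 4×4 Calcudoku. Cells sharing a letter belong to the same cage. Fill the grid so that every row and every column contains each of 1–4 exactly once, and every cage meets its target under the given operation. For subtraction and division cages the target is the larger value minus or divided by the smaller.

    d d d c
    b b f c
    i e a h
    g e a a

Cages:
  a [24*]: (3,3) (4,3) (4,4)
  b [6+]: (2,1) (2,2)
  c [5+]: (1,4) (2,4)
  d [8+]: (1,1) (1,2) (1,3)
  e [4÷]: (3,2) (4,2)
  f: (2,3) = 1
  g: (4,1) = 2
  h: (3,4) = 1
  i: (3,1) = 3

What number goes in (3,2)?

4

F is a freebie, which forces (2,3) = 1.
Cage i is given, leaving (3,1) = 3.
Cage h is a single given cell, leaving (3,4) = 1.
G is a freebie, leaving (4,1) = 2.
Column 1 already has 2, which forces (2,1) = 4.
Cage b's pair has sum 6, so (2,2) = 2.
2 is placed in row 2, leaving (2,4) = 3.
Row 3 already has 1, leaving (3,2) = 4.
Cage a has product 24, so (3,3) = 2.
The two cells of cage e must have quotient 4, which forces (4,2) = 1.
Column 4 already has 3; hence (4,4) = 4.
4 is placed in column 1, leaving (1,1) = 1.
Column 2 now contains 1, leaving (1,2) = 3.
Cage d needs sum 8, so (1,3) = 4.
Column 4 already has 3; hence (1,4) = 2.
4 is placed in row 4, which forces (4,3) = 3.
Completed grid: 1 3 4 2 / 4 2 1 3 / 3 4 2 1 / 2 1 3 4.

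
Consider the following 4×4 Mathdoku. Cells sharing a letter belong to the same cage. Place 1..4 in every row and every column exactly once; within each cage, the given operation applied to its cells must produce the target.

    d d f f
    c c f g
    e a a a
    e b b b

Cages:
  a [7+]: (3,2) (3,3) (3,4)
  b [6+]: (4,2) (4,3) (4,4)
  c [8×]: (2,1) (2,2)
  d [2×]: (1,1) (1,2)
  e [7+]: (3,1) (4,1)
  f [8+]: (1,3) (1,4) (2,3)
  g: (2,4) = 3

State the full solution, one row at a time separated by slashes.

1 2 3 4 / 2 4 1 3 / 3 1 4 2 / 4 3 2 1

Cage g is a single given cell, so (2,4) = 3.
Row 1 needs a 3, and only (1,3) is open for it.
Cage b has sum 6; hence (4,2) = 3.
The two cells of cage e must have sum 7, which forces (3,1) = 3.
Row 4 already has 3, which forces (4,1) = 4.
Column 1 already has 4, which forces (2,1) = 2.
The two cells of cage c must have product 8, leaving (2,2) = 4.
4 is placed in row 2, which forces (2,3) = 1.
Column 3 now contains 1; hence (4,3) = 2.
Row 4 now contains 2; hence (4,4) = 1.
2 is placed in column 1, which forces (1,1) = 1.
The two cells of cage d must have product 2, leaving (1,2) = 2.
1 is placed in column 4, leaving (1,4) = 4.
Cage a has sum 7, which forces (3,2) = 1.
Column 3 already has 2, which forces (3,3) = 4.
The 3 cells of cage a must have sum 7, so (3,4) = 2.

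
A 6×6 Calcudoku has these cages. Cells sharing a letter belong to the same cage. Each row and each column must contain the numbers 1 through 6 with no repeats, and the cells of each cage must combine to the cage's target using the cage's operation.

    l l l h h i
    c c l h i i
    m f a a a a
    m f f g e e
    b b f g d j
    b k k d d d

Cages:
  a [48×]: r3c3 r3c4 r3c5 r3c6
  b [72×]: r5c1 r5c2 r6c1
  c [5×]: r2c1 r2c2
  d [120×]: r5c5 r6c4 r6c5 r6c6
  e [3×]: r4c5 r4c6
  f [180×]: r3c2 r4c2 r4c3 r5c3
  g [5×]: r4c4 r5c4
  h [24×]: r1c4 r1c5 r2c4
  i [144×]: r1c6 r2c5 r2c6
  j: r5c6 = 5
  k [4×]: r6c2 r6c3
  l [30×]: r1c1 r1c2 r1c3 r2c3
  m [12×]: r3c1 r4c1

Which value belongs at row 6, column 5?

Cage i has product 144, so r1c6 = 6.
The 3 cells of cage i must have product 144, which forces r2c5 = 6.
The 3 cells of cage i must have product 144, so r2c6 = 4.
Cage j is given, leaving r5c6 = 5.
The two cells of cage g must have product 5, which forces r4c4 = 5.
Row 5 already has 5, leaving r5c4 = 1.
Cage f needs product 180; hence r3c2 = 5.
The 4 cells of cage d must have product 120, so r6c5 = 5.
Cage c's pair has product 5, so r2c1 = 5.
Column 2 already has 5, which forces r2c2 = 1.
1 is placed in column 2, leaving r6c2 = 4.
4 is placed in row 6, which forces r6c3 = 1.
The 4 cells of cage l must have product 30, so r1c1 = 1.
Cage l needs product 30, leaving r1c3 = 5.
In row 3, 3 can only go at r3c1, so r3c1 = 3.
The two cells of cage m must have product 12, leaving r4c1 = 4.
Column 1 already has 4, leaving r5c1 = 2.
Row 5 already has 2, leaving r5c5 = 4.
Column 1 already has 3, so r6c1 = 6.
The 3 cells of cage h must have product 24; hence r1c4 = 4.
Column 4 now contains 4, so r3c4 = 6.
Cage b needs product 72, so r5c2 = 6.
Row 5 already has 6, which forces r5c3 = 3.
Cage l needs product 30; hence r1c2 = 3.
Row 1 now contains 3; hence r1c5 = 2.
Column 3 now contains 3; hence r2c3 = 2.
Row 2 already has 2, leaving r2c4 = 3.
6 is placed in row 3, which forces r3c3 = 4.
Column 5 now contains 2, so r3c5 = 1.
Row 3 now contains 1, which forces r3c6 = 2.
The 4 cells of cage f must have product 180, leaving r4c2 = 2.
Cage f has product 180, so r4c3 = 6.
Column 5 already has 1, leaving r4c5 = 3.
3 is placed in row 4, so r4c6 = 1.
3 is placed in column 4, so r6c4 = 2.
2 is placed in column 6, which forces r6c6 = 3.
Filled in: 1 3 5 4 2 6 / 5 1 2 3 6 4 / 3 5 4 6 1 2 / 4 2 6 5 3 1 / 2 6 3 1 4 5 / 6 4 1 2 5 3.

5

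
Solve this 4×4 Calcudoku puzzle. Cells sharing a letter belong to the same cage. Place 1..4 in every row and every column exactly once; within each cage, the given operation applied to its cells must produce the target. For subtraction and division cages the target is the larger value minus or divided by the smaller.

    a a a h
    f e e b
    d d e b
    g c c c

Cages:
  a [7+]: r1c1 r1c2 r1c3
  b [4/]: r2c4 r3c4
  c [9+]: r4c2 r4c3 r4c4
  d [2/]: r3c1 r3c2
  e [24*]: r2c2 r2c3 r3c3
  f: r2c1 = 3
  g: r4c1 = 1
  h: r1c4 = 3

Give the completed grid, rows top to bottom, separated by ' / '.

4 2 1 3 / 3 4 2 1 / 2 1 3 4 / 1 3 4 2

H is a freebie, leaving r1c4 = 3.
F is a freebie, which forces r2c1 = 3.
Cage g is a single given cell, so r4c1 = 1.
Cage e has product 24, leaving r3c3 = 3.
The 3 cells of cage c must have sum 9, so r4c2 = 3.
In row 2, 1 can only go at r2c4, so r2c4 = 1.
1 is placed in column 4, so r3c4 = 4.
Column 4 now contains 4, leaving r4c4 = 2.
4 is placed in row 3, which forces r3c1 = 2.
The two cells of cage d must have quotient 2; hence r3c2 = 1.
Row 4 already has 2, which forces r4c3 = 4.
Column 1 now contains 2, which forces r1c1 = 4.
Cage a has sum 7, leaving r1c2 = 2.
The 3 cells of cage a must have sum 7, which forces r1c3 = 1.
Cage e has product 24, leaving r2c2 = 4.
Column 3 now contains 4, so r2c3 = 2.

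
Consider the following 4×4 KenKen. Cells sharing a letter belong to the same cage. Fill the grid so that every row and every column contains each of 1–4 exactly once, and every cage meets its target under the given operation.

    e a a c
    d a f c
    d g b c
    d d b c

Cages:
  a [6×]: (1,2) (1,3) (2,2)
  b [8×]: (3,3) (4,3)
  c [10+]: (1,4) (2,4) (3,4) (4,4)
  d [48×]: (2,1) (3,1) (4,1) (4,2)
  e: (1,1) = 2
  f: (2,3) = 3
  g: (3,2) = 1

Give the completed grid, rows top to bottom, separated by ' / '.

Cage e is given, leaving (1,1) = 2.
Cage f is given, leaving (2,3) = 3.
G is a freebie, leaving (3,2) = 1.
1 is placed in column 2, leaving (1,2) = 3.
Column 3 already has 3, so (1,3) = 1.
Row 1 already has 1; hence (1,4) = 4.
1 is placed in column 2; hence (2,2) = 2.
Row 2 already has 2, which forces (2,4) = 1.
Cage d needs product 48, so (4,2) = 4.
Row 4 now contains 4, so (4,3) = 2.
Row 4 already has 2; hence (4,4) = 3.
Row 2 now contains 1, leaving (2,1) = 4.
Cage d needs product 48; hence (3,1) = 3.
2 is placed in column 3, which forces (3,3) = 4.
Column 4 already has 3, leaving (3,4) = 2.
3 is placed in row 4, so (4,1) = 1.

2 3 1 4 / 4 2 3 1 / 3 1 4 2 / 1 4 2 3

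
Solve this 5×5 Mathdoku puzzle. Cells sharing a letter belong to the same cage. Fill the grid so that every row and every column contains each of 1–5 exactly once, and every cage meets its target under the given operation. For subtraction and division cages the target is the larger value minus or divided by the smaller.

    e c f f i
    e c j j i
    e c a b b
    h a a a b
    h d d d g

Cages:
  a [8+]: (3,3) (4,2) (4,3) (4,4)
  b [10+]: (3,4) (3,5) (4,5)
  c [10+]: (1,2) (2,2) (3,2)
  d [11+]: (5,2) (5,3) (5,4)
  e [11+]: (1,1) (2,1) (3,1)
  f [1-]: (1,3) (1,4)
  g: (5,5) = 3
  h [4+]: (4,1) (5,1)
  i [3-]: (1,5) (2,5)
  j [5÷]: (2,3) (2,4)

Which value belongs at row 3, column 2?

5

G is a freebie; hence (5,5) = 3.
Cage h's pair has sum 4, which forces (4,1) = 3.
Row 5 now contains 3, which forces (5,1) = 1.
Cage a needs sum 8, so (3,3) = 1.
Column 3 now contains 1; hence (2,3) = 5.
Cage j's pair has quotient 5, which forces (2,4) = 1.
Cage a has sum 8, leaving (4,2) = 1.
Row 1 needs a 1, and only (1,5) is open for it.
Cage i's pair has difference 3, leaving (2,5) = 4.
Row 2 now contains 4, so (2,1) = 2.
Row 2 now contains 2, so (2,2) = 3.
The 3 cells of cage b must have sum 10, which forces (3,4) = 3.
The only place for 3 in row 1 is (1,3).
Row 3 needs a 4, and only (3,1) is open for it.
Column 1 already has 4, leaving (1,1) = 5.
Row 1 now contains 5; hence (1,2) = 2.
Row 1 already has 2, so (1,4) = 4.
Column 2 already has 2, which forces (3,2) = 5.
Row 3 already has 5, which forces (3,5) = 2.
4 is placed in column 4, leaving (4,4) = 2.
2 is placed in column 5, so (4,5) = 5.
5 is placed in column 2, so (5,2) = 4.
Row 5 already has 4; hence (5,3) = 2.
Column 4 already has 2; hence (5,4) = 5.
Row 4 already has 2; hence (4,3) = 4.
Filled in: 5 2 3 4 1 / 2 3 5 1 4 / 4 5 1 3 2 / 3 1 4 2 5 / 1 4 2 5 3.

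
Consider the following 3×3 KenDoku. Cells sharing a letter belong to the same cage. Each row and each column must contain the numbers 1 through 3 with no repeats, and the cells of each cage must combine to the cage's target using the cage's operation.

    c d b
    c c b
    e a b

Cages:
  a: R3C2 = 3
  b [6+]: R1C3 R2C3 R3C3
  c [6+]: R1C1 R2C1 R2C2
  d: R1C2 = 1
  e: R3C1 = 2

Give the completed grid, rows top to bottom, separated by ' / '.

3 1 2 / 1 2 3 / 2 3 1

Cage d is given, so R1C2 = 1.
Cage e is given, so R3C1 = 2.
A is a freebie, so R3C2 = 3.
3 is placed in row 3, leaving R3C3 = 1.
Column 1 now contains 2; hence R1C1 = 3.
Row 1 already has 3, so R1C3 = 2.
Cage c has sum 6; hence R2C1 = 1.
3 is placed in column 2, leaving R2C2 = 2.
Column 3 already has 2, leaving R2C3 = 3.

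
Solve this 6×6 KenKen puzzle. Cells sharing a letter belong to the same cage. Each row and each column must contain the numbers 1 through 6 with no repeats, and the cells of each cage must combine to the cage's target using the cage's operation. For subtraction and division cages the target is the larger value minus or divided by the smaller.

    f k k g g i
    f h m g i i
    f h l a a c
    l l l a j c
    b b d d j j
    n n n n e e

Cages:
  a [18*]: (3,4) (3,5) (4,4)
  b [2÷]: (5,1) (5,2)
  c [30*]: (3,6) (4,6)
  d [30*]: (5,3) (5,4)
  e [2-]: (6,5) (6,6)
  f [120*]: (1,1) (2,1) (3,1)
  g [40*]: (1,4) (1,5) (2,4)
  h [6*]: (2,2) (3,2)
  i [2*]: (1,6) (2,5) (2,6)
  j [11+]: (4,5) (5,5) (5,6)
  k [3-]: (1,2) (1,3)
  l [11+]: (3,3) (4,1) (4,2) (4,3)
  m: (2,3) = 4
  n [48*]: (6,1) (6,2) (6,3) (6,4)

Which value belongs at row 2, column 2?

Cage i needs product 2, which forces (1,6) = 1.
Cage m is given, leaving (2,3) = 4.
The 3 cells of cage i must have product 2, so (2,5) = 1.
The 3 cells of cage i must have product 2, so (2,6) = 2.
Row 2 now contains 2, leaving (2,4) = 5.
5 is placed in column 4; hence (5,4) = 6.
Row 2 now contains 5, so (2,1) = 6.
Row 2 now contains 6, leaving (2,2) = 3.
Row 5 now contains 6, so (5,3) = 5.
Cage h needs two cells with product 6, which forces (3,2) = 2.
Cage a needs product 18; hence (3,5) = 6.
Row 3 now contains 6, leaving (3,6) = 5.
Column 6 already has 5; hence (4,6) = 6.
Cage b needs two cells with quotient 2, which forces (5,1) = 2.
2 is placed in row 5, so (5,5) = 3.
3 is placed in row 5, which forces (5,6) = 4.
Column 6 already has 4; hence (6,6) = 3.
The 3 cells of cage f must have product 120, leaving (1,1) = 5.
Row 1 already has 5; hence (1,2) = 6.
Row 3 already has 5, so (3,1) = 4.
Cage j needs sum 11; hence (4,5) = 4.
Row 5 now contains 4; hence (5,2) = 1.
4 is placed in column 1, leaving (6,1) = 1.
1 is placed in column 2, so (6,2) = 4.
Row 6 now contains 4, leaving (6,4) = 2.
The two cells of cage e must have difference 2, so (6,5) = 5.
Cage k's pair has difference 3, so (1,3) = 3.
Column 4 now contains 2, which forces (1,4) = 4.
Column 5 already has 4, so (1,5) = 2.
Cage l has sum 11, leaving (3,3) = 1.
Row 3 now contains 1, which forces (3,4) = 3.
Column 1 already has 1, so (4,1) = 3.
1 is placed in column 2; hence (4,2) = 5.
Cage l has sum 11, which forces (4,3) = 2.
Column 4 now contains 3, which forces (4,4) = 1.
2 is placed in row 6; hence (6,3) = 6.
Completed grid: 5 6 3 4 2 1 / 6 3 4 5 1 2 / 4 2 1 3 6 5 / 3 5 2 1 4 6 / 2 1 5 6 3 4 / 1 4 6 2 5 3.

3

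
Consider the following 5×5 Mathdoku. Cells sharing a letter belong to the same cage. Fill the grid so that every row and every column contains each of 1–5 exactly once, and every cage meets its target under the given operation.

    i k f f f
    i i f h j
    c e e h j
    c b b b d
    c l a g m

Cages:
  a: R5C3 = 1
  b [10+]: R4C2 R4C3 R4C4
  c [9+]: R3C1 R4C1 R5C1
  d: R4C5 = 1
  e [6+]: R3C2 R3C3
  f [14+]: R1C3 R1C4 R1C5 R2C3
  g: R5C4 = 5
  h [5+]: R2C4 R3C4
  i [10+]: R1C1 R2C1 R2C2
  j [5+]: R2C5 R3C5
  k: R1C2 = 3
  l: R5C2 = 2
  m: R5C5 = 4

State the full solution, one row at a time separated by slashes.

1 3 4 2 5 / 5 4 3 1 2 / 2 1 5 4 3 / 4 5 2 3 1 / 3 2 1 5 4

Cage k is given, which forces R1C2 = 3.
Cage d is a single given cell, leaving R4C5 = 1.
Cage l is a single given cell; hence R5C2 = 2.
Cage a is a single given cell; hence R5C3 = 1.
Cage g is given, leaving R5C4 = 5.
M is a freebie, so R5C5 = 4.
Cage f needs sum 14, leaving R2C3 = 3.
Row 2 now contains 3; hence R2C5 = 2.
Column 5 already has 2; hence R3C5 = 3.
The 3 cells of cage b must have sum 10, so R4C2 = 5.
3 is placed in column 3, which forces R4C3 = 2.
Row 4 already has 2, leaving R4C4 = 3.
Row 5 now contains 4, leaving R5C1 = 3.
Cage f needs sum 14, which forces R1C3 = 4.
Cage f needs sum 14, leaving R1C4 = 2.
Column 5 already has 2, which forces R1C5 = 5.
The 3 cells of cage c must have sum 9, so R3C1 = 2.
Cage e needs two cells with sum 6, which forces R3C2 = 1.
Column 3 now contains 2, leaving R3C3 = 5.
Row 3 now contains 1, so R3C4 = 4.
Row 4 already has 2, leaving R4C1 = 4.
Row 1 already has 5, so R1C1 = 1.
Cage i has sum 10, leaving R2C1 = 5.
Column 2 already has 1, which forces R2C2 = 4.
4 is placed in column 4; hence R2C4 = 1.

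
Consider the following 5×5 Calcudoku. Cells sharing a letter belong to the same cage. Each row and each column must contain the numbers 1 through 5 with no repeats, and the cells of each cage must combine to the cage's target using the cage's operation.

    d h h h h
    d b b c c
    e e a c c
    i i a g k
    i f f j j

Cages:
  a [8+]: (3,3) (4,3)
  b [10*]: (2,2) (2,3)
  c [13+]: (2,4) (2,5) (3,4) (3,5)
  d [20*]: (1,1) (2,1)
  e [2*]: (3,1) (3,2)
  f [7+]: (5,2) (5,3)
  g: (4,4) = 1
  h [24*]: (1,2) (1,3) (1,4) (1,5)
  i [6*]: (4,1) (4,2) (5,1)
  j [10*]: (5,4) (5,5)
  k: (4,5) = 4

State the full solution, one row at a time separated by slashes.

G is a freebie, leaving (4,4) = 1.
Cage k is a single given cell; hence (4,5) = 4.
The 3 cells of cage i must have product 6; hence (5,1) = 1.
Column 1 already has 1, which forces (3,1) = 2.
Cage e's pair has product 2, so (3,2) = 1.
2 is placed in column 1, which forces (4,1) = 3.
Row 4 already has 3; hence (4,2) = 2.
Row 4 already has 3, which forces (4,3) = 5.
Column 2 now contains 2; hence (2,2) = 5.
Column 3 already has 5, leaving (2,3) = 2.
Column 3 already has 5; hence (3,3) = 3.
Row 3 now contains 3, leaving (3,5) = 5.
3 is placed in column 3, leaving (5,3) = 4.
Column 5 already has 5; hence (5,5) = 2.
Cage d needs two cells with product 20; hence (1,1) = 5.
Cage h has product 24; hence (1,2) = 4.
Column 3 now contains 4; hence (1,3) = 1.
Cage h has product 24, leaving (1,4) = 2.
The 4 cells of cage h must have product 24, which forces (1,5) = 3.
Row 2 now contains 5, which forces (2,1) = 4.
Cage c has sum 13, which forces (2,4) = 3.
Cage c needs sum 13, which forces (2,5) = 1.
Row 3 already has 5, so (3,4) = 4.
Row 5 now contains 4, so (5,2) = 3.
Row 5 already has 2; hence (5,4) = 5.

5 4 1 2 3 / 4 5 2 3 1 / 2 1 3 4 5 / 3 2 5 1 4 / 1 3 4 5 2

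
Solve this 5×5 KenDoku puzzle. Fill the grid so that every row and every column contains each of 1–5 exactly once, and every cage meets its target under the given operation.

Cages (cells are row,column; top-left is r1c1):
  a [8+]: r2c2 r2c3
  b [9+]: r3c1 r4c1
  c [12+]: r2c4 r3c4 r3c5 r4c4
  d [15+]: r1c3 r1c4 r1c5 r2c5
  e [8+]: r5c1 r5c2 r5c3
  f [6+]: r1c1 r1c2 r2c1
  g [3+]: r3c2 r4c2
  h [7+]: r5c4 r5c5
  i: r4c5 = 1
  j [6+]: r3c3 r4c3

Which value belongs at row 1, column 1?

I is a freebie, leaving r4c5 = 1.
Cage g needs two cells with sum 3, so r3c2 = 1.
1 is placed in row 4, which forces r4c2 = 2.
Column 2 already has 2, which forces r1c2 = 3.
3 is placed in column 2, which forces r2c2 = 5.
5 is placed in row 2; hence r2c3 = 3.
Row 2 now contains 3, leaving r2c5 = 4.
Cage j needs two cells with sum 6, which forces r3c3 = 2.
Cage j needs two cells with sum 6, leaving r4c3 = 4.
5 is placed in column 2, so r5c2 = 4.
Column 3 already has 4; hence r5c3 = 1.
Column 3 now contains 1; hence r1c3 = 5.
The 4 cells of cage d must have sum 15, which forces r1c4 = 4.
The 4 cells of cage d must have sum 15, so r1c5 = 2.
Cage b needs two cells with sum 9, which forces r3c1 = 4.
Column 4 already has 4, which forces r3c4 = 5.
Cage c has sum 12, which forces r3c5 = 3.
Row 4 already has 4; hence r4c1 = 5.
Cage c has sum 12, so r4c4 = 3.
Cage e has sum 8, which forces r5c1 = 3.
5 is placed in column 4; hence r5c4 = 2.
Column 5 now contains 2, leaving r5c5 = 5.
Row 1 already has 2, leaving r1c1 = 1.
The 3 cells of cage f must have sum 6, so r2c1 = 2.
2 is placed in column 4; hence r2c4 = 1.
Filled in: 1 3 5 4 2 / 2 5 3 1 4 / 4 1 2 5 3 / 5 2 4 3 1 / 3 4 1 2 5.

1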